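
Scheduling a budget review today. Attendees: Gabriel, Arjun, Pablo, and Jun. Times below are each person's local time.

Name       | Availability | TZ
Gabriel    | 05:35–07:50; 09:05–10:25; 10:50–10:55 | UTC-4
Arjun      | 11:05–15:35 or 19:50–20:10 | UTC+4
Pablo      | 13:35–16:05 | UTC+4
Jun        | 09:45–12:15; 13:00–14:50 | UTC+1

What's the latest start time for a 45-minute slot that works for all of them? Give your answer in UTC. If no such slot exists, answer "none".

Gabriel in UTC: 09:35-11:50, 13:05-14:25, 14:50-14:55 (add 4h to convert from UTC-4).
Arjun in UTC: 07:05-11:35, 15:50-16:10 (subtract 4h to convert from UTC+4).
Pablo in UTC: 09:35-12:05 (subtract 4h to convert from UTC+4).
Jun in UTC: 08:45-11:15, 12:00-13:50 (subtract 1h to convert from UTC+1).
Gabriel ∩ Arjun: 09:35-11:35.
Gabriel ∩ Arjun ∩ Pablo: 09:35-11:35.
Gabriel ∩ Arjun ∩ Pablo ∩ Jun: 09:35-11:15.
The last common window of at least 45 minutes is 09:35-11:15; a 45-minute meeting can start as late as 10:30 and still end by 11:15.

10:30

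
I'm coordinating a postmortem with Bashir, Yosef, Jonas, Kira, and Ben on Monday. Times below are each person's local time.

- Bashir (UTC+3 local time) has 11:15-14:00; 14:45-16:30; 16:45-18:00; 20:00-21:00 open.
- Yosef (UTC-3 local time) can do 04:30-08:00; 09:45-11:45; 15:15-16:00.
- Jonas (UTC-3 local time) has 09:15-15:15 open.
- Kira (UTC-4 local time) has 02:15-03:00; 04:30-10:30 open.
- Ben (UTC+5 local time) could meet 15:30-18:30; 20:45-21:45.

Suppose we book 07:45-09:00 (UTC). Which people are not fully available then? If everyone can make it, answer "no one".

Bashir in UTC: 08:15-11:00, 11:45-13:30, 13:45-15:00, 17:00-18:00 (subtract 3h to convert from UTC+3).
Yosef in UTC: 07:30-11:00, 12:45-14:45, 18:15-19:00 (add 3h to convert from UTC-3).
Jonas in UTC: 12:15-18:15 (add 3h to convert from UTC-3).
Kira in UTC: 06:15-07:00, 08:30-14:30 (add 4h to convert from UTC-4).
Ben in UTC: 10:30-13:30, 15:45-16:45 (subtract 5h to convert from UTC+5).
Bashir: not fully free for 07:45-09:00. Yosef: free for 07:45-09:00. Jonas: not fully free for 07:45-09:00. Kira: not fully free for 07:45-09:00. Ben: not fully free for 07:45-09:00.

Bashir, Ben, Jonas, Kira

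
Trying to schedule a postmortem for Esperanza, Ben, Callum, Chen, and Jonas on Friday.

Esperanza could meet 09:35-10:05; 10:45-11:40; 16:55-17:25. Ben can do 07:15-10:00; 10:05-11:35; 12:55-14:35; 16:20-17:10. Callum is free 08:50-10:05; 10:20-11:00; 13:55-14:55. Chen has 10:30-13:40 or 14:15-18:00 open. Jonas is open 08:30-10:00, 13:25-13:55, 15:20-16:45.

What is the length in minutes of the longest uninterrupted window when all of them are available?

0

Esperanza ∩ Ben: 09:35-10:00, 10:45-11:35, 16:55-17:10.
Esperanza ∩ Ben ∩ Callum: 09:35-10:00, 10:45-11:00.
Esperanza ∩ Ben ∩ Callum ∩ Chen: 10:45-11:00.
Esperanza ∩ Ben ∩ Callum ∩ Chen ∩ Jonas: ∅.
There is no time when everyone is free.
No common window exists, so the longest block is 0 minutes.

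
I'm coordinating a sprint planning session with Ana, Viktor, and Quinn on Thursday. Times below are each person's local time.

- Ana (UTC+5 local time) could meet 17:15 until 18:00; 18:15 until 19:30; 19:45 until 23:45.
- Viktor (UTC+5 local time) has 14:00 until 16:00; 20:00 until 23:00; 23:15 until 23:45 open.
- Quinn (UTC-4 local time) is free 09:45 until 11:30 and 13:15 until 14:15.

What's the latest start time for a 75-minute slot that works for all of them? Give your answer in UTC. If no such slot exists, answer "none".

none

Ana in UTC: 12:15-13:00, 13:15-14:30, 14:45-18:45 (subtract 5h to convert from UTC+5).
Viktor in UTC: 09:00-11:00, 15:00-18:00, 18:15-18:45 (subtract 5h to convert from UTC+5).
Quinn in UTC: 13:45-15:30, 17:15-18:15 (add 4h to convert from UTC-4).
Ana ∩ Viktor: 15:00-18:00, 18:15-18:45.
Ana ∩ Viktor ∩ Quinn: 15:00-15:30, 17:15-18:00.
No common window is at least 75 minutes long.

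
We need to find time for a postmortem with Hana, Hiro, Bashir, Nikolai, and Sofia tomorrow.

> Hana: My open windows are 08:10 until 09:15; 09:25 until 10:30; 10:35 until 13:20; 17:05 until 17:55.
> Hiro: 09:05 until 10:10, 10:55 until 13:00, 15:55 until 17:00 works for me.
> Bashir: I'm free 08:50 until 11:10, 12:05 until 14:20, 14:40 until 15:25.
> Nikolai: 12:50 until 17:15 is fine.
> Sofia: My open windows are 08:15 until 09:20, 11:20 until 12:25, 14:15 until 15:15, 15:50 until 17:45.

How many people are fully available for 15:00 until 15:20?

2

Bashir and Nikolai can make the full 15:00-15:20 slot — that's 2.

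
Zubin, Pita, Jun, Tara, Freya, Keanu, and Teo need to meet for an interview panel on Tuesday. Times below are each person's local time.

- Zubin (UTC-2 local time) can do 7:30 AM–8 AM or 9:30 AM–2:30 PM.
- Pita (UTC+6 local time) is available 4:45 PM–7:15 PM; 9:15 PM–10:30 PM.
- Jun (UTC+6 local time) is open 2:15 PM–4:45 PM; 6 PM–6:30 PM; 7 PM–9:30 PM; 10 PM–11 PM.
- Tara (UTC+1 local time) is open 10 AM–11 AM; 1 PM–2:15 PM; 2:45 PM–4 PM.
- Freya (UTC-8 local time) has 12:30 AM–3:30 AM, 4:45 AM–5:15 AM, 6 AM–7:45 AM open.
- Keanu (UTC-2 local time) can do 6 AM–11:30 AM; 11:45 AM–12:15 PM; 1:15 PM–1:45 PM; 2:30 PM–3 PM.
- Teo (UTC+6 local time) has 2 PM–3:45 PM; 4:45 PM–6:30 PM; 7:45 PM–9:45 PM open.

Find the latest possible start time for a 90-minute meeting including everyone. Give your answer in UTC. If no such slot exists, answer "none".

none

Zubin in UTC: 09:30-10:00, 11:30-16:30 (add 2h to convert from UTC-2).
Pita in UTC: 10:45-13:15, 15:15-16:30 (subtract 6h to convert from UTC+6).
Jun in UTC: 08:15-10:45, 12:00-12:30, 13:00-15:30, 16:00-17:00 (subtract 6h to convert from UTC+6).
Tara in UTC: 09:00-10:00, 12:00-13:15, 13:45-15:00 (subtract 1h to convert from UTC+1).
Freya in UTC: 08:30-11:30, 12:45-13:15, 14:00-15:45 (add 8h to convert from UTC-8).
Keanu in UTC: 08:00-13:30, 13:45-14:15, 15:15-15:45, 16:30-17:00 (add 2h to convert from UTC-2).
Teo in UTC: 08:00-09:45, 10:45-12:30, 13:45-15:45 (subtract 6h to convert from UTC+6).
Zubin ∩ Pita: 11:30-13:15, 15:15-16:30.
Zubin ∩ Pita ∩ Jun: 12:00-12:30, 13:00-13:15, 15:15-15:30, 16:00-16:30.
Zubin ∩ Pita ∩ Jun ∩ Tara: 12:00-12:30, 13:00-13:15.
Zubin ∩ Pita ∩ Jun ∩ Tara ∩ Freya: 13:00-13:15.
Zubin ∩ Pita ∩ Jun ∩ Tara ∩ Freya ∩ Keanu: 13:00-13:15.
Zubin ∩ Pita ∩ Jun ∩ Tara ∩ Freya ∩ Keanu ∩ Teo: ∅.
There is no time when everyone is free.
No common window is at least 90 minutes long.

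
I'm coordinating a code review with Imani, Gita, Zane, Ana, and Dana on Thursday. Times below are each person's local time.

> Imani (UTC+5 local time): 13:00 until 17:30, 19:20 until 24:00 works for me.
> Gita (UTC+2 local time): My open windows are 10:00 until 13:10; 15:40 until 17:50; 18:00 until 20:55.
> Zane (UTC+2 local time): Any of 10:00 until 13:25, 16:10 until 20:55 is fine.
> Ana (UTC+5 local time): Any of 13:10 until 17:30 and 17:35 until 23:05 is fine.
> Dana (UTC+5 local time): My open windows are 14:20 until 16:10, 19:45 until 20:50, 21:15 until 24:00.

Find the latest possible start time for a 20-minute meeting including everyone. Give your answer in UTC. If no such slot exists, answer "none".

17:45

Imani in UTC: 08:00-12:30, 14:20-19:00 (subtract 5h to convert from UTC+5).
Gita in UTC: 08:00-11:10, 13:40-15:50, 16:00-18:55 (subtract 2h to convert from UTC+2).
Zane in UTC: 08:00-11:25, 14:10-18:55 (subtract 2h to convert from UTC+2).
Ana in UTC: 08:10-12:30, 12:35-18:05 (subtract 5h to convert from UTC+5).
Dana in UTC: 09:20-11:10, 14:45-15:50, 16:15-19:00 (subtract 5h to convert from UTC+5).
Imani ∩ Gita: 08:00-11:10, 14:20-15:50, 16:00-18:55.
Imani ∩ Gita ∩ Zane: 08:00-11:10, 14:20-15:50, 16:00-18:55.
Imani ∩ Gita ∩ Zane ∩ Ana: 08:10-11:10, 14:20-15:50, 16:00-18:05.
Imani ∩ Gita ∩ Zane ∩ Ana ∩ Dana: 09:20-11:10, 14:45-15:50, 16:15-18:05.
The last common window of at least 20 minutes is 16:15-18:05; a 20-minute meeting can start as late as 17:45 and still end by 18:05.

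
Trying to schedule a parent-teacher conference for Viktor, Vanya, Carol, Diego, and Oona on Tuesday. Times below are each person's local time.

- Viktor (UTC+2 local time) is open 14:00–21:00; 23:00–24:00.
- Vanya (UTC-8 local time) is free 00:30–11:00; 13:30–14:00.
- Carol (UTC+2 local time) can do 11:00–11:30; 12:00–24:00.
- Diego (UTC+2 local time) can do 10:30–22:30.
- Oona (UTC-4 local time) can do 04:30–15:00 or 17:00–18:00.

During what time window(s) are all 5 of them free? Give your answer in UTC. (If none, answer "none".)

12:00-19:00

Viktor in UTC: 12:00-19:00, 21:00-22:00 (subtract 2h to convert from UTC+2).
Vanya in UTC: 08:30-19:00, 21:30-22:00 (add 8h to convert from UTC-8).
Carol in UTC: 09:00-09:30, 10:00-22:00 (subtract 2h to convert from UTC+2).
Diego in UTC: 08:30-20:30 (subtract 2h to convert from UTC+2).
Oona in UTC: 08:30-19:00, 21:00-22:00 (add 4h to convert from UTC-4).
Viktor ∩ Vanya: 12:00-19:00, 21:30-22:00.
Viktor ∩ Vanya ∩ Carol: 12:00-19:00, 21:30-22:00.
Viktor ∩ Vanya ∩ Carol ∩ Diego: 12:00-19:00.
Viktor ∩ Vanya ∩ Carol ∩ Diego ∩ Oona: 12:00-19:00.
So the common availability across everyone is 12:00-19:00.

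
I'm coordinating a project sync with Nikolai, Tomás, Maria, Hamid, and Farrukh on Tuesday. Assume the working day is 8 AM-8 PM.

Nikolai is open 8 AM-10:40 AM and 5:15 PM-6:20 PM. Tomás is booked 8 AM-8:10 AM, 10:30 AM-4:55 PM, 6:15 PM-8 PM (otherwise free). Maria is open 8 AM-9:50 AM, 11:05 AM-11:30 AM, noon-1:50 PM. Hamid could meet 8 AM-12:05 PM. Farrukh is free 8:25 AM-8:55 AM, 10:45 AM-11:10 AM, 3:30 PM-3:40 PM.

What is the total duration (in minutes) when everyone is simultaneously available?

30

Nikolai free: 08:00-10:40, 17:15-18:20.
Tomás free: 08:10-10:30, 16:55-18:15 (invert busy blocks within the working day).
Maria free: 08:00-09:50, 11:05-11:30, 12:00-13:50.
Hamid free: 08:00-12:05.
Farrukh free: 08:25-08:55, 10:45-11:10, 15:30-15:40.
Nikolai ∩ Tomás: 08:10-10:30, 17:15-18:15.
Nikolai ∩ Tomás ∩ Maria: 08:10-09:50.
Nikolai ∩ Tomás ∩ Maria ∩ Hamid: 08:10-09:50.
Nikolai ∩ Tomás ∩ Maria ∩ Hamid ∩ Farrukh: 08:25-08:55.
So the common availability across everyone is 08:25-08:55.
That's a single block of 30 minutes.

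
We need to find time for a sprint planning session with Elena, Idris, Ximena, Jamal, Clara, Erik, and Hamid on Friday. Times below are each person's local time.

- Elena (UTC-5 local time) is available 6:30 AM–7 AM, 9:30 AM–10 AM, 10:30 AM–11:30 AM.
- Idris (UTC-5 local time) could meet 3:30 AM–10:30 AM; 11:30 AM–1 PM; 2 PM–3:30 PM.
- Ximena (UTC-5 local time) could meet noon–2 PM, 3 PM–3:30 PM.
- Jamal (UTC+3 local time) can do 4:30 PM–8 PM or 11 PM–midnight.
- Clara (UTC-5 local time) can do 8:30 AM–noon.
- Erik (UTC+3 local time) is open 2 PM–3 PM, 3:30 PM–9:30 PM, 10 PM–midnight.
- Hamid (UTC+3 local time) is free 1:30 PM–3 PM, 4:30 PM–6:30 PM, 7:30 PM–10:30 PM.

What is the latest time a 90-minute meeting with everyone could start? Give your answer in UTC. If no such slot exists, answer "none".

Elena in UTC: 11:30-12:00, 14:30-15:00, 15:30-16:30 (add 5h to convert from UTC-5).
Idris in UTC: 08:30-15:30, 16:30-18:00, 19:00-20:30 (add 5h to convert from UTC-5).
Ximena in UTC: 17:00-19:00, 20:00-20:30 (add 5h to convert from UTC-5).
Jamal in UTC: 13:30-17:00, 20:00-21:00 (subtract 3h to convert from UTC+3).
Clara in UTC: 13:30-17:00 (add 5h to convert from UTC-5).
Erik in UTC: 11:00-12:00, 12:30-18:30, 19:00-21:00 (subtract 3h to convert from UTC+3).
Hamid in UTC: 10:30-12:00, 13:30-15:30, 16:30-19:30 (subtract 3h to convert from UTC+3).
Elena ∩ Idris: 11:30-12:00, 14:30-15:00.
Elena ∩ Idris ∩ Ximena: ∅.
Elena ∩ Idris ∩ Ximena ∩ Jamal: ∅.
Elena ∩ Idris ∩ Ximena ∩ Jamal ∩ Clara: ∅.
Elena ∩ Idris ∩ Ximena ∩ Jamal ∩ Clara ∩ Erik: ∅.
Elena ∩ Idris ∩ Ximena ∩ Jamal ∩ Clara ∩ Erik ∩ Hamid: ∅.
There is no time when everyone is free.
No common window is at least 90 minutes long.

none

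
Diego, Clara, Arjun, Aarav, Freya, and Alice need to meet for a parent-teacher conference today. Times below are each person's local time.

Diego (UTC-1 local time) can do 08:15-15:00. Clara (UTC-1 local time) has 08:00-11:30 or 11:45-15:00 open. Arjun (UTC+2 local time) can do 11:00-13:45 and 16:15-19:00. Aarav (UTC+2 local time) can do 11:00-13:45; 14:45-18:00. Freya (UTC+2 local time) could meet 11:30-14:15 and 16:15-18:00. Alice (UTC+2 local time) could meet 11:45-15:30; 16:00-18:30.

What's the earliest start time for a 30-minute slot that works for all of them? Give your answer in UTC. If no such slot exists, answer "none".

09:45

Diego in UTC: 09:15-16:00 (add 1h to convert from UTC-1).
Clara in UTC: 09:00-12:30, 12:45-16:00 (add 1h to convert from UTC-1).
Arjun in UTC: 09:00-11:45, 14:15-17:00 (subtract 2h to convert from UTC+2).
Aarav in UTC: 09:00-11:45, 12:45-16:00 (subtract 2h to convert from UTC+2).
Freya in UTC: 09:30-12:15, 14:15-16:00 (subtract 2h to convert from UTC+2).
Alice in UTC: 09:45-13:30, 14:00-16:30 (subtract 2h to convert from UTC+2).
Diego ∩ Clara: 09:15-12:30, 12:45-16:00.
Diego ∩ Clara ∩ Arjun: 09:15-11:45, 14:15-16:00.
Diego ∩ Clara ∩ Arjun ∩ Aarav: 09:15-11:45, 14:15-16:00.
Diego ∩ Clara ∩ Arjun ∩ Aarav ∩ Freya: 09:30-11:45, 14:15-16:00.
Diego ∩ Clara ∩ Arjun ∩ Aarav ∩ Freya ∩ Alice: 09:45-11:45, 14:15-16:00.
The first common window of at least 30 minutes is 09:45-11:45, so the earliest start is 09:45.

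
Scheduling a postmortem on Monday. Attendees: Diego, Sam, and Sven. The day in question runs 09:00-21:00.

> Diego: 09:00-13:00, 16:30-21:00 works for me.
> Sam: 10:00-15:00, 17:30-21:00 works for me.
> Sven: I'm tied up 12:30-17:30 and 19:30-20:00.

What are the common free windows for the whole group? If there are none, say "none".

10:00-12:30, 17:30-19:30, 20:00-21:00

Diego free: 09:00-13:00, 16:30-21:00.
Sam free: 10:00-15:00, 17:30-21:00.
Sven free: 09:00-12:30, 17:30-19:30, 20:00-21:00 (invert busy blocks within the working day).
Diego ∩ Sam: 10:00-13:00, 17:30-21:00.
Diego ∩ Sam ∩ Sven: 10:00-12:30, 17:30-19:30, 20:00-21:00.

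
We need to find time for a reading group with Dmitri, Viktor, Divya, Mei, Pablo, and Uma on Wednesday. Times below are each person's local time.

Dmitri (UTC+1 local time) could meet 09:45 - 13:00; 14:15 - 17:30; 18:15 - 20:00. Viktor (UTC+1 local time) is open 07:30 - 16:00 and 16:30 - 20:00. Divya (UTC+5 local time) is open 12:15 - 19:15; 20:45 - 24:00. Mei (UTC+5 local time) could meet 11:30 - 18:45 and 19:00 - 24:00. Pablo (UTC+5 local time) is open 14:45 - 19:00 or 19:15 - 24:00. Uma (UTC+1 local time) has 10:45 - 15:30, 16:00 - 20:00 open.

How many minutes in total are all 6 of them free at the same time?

Dmitri in UTC: 08:45-12:00, 13:15-16:30, 17:15-19:00 (subtract 1h to convert from UTC+1).
Viktor in UTC: 06:30-15:00, 15:30-19:00 (subtract 1h to convert from UTC+1).
Divya in UTC: 07:15-14:15, 15:45-19:00 (subtract 5h to convert from UTC+5).
Mei in UTC: 06:30-13:45, 14:00-19:00 (subtract 5h to convert from UTC+5).
Pablo in UTC: 09:45-14:00, 14:15-19:00 (subtract 5h to convert from UTC+5).
Uma in UTC: 09:45-14:30, 15:00-19:00 (subtract 1h to convert from UTC+1).
Dmitri ∩ Viktor: 08:45-12:00, 13:15-15:00, 15:30-16:30, 17:15-19:00.
Dmitri ∩ Viktor ∩ Divya: 08:45-12:00, 13:15-14:15, 15:45-16:30, 17:15-19:00.
Dmitri ∩ Viktor ∩ Divya ∩ Mei: 08:45-12:00, 13:15-13:45, 14:00-14:15, 15:45-16:30, 17:15-19:00.
Dmitri ∩ Viktor ∩ Divya ∩ Mei ∩ Pablo: 09:45-12:00, 13:15-13:45, 15:45-16:30, 17:15-19:00.
Dmitri ∩ Viktor ∩ Divya ∩ Mei ∩ Pablo ∩ Uma: 09:45-12:00, 13:15-13:45, 15:45-16:30, 17:15-19:00.
Those are the intersection windows.
Summing the common windows: 135 + 30 + 45 + 105 = 315 minutes.

315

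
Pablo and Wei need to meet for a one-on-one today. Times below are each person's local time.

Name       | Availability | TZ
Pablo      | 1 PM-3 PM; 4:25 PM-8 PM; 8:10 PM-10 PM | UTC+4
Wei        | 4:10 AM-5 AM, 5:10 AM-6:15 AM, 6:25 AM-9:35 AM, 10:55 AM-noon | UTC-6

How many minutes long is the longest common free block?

Pablo in UTC: 09:00-11:00, 12:25-16:00, 16:10-18:00 (subtract 4h to convert from UTC+4).
Wei in UTC: 10:10-11:00, 11:10-12:15, 12:25-15:35, 16:55-18:00 (add 6h to convert from UTC-6).
Pablo ∩ Wei: 10:10-11:00, 12:25-15:35, 16:55-18:00.
So the common availability across everyone is 10:10-11:00, 12:25-15:35, 16:55-18:00.
The longest is 12:25-15:35 at 190 minutes.

190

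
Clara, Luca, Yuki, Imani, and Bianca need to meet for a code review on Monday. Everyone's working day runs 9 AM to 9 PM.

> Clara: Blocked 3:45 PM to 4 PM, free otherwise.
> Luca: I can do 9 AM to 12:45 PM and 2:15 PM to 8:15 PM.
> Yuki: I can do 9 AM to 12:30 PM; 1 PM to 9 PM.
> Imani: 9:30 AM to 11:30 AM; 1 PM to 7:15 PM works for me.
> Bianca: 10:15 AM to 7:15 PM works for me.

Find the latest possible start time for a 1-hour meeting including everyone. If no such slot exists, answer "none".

Clara free: 09:00-15:45, 16:00-21:00 (invert busy blocks within the working day).
Luca free: 09:00-12:45, 14:15-20:15.
Yuki free: 09:00-12:30, 13:00-21:00.
Imani free: 09:30-11:30, 13:00-19:15.
Bianca free: 10:15-19:15.
Clara ∩ Luca: 09:00-12:45, 14:15-15:45, 16:00-20:15.
Clara ∩ Luca ∩ Yuki: 09:00-12:30, 14:15-15:45, 16:00-20:15.
Clara ∩ Luca ∩ Yuki ∩ Imani: 09:30-11:30, 14:15-15:45, 16:00-19:15.
Clara ∩ Luca ∩ Yuki ∩ Imani ∩ Bianca: 10:15-11:30, 14:15-15:45, 16:00-19:15.
Those are the intersection windows.
The last common window of at least 60 minutes is 16:00-19:15; a 60-minute meeting can start as late as 18:15 and still end by 19:15.

18:15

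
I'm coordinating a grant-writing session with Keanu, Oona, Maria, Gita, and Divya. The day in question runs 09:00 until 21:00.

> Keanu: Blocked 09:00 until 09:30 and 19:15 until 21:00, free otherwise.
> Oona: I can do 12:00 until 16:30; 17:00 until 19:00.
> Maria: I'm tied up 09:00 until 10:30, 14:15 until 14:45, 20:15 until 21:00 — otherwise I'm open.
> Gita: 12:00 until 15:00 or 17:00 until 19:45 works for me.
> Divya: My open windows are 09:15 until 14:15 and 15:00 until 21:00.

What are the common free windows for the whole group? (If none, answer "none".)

Keanu free: 09:30-19:15 (invert busy blocks within the working day).
Oona free: 12:00-16:30, 17:00-19:00.
Maria free: 10:30-14:15, 14:45-20:15 (invert busy blocks within the working day).
Gita free: 12:00-15:00, 17:00-19:45.
Divya free: 09:15-14:15, 15:00-21:00.
Keanu ∩ Oona: 12:00-16:30, 17:00-19:00.
Keanu ∩ Oona ∩ Maria: 12:00-14:15, 14:45-16:30, 17:00-19:00.
Keanu ∩ Oona ∩ Maria ∩ Gita: 12:00-14:15, 14:45-15:00, 17:00-19:00.
Keanu ∩ Oona ∩ Maria ∩ Gita ∩ Divya: 12:00-14:15, 17:00-19:00.

12:00-14:15, 17:00-19:00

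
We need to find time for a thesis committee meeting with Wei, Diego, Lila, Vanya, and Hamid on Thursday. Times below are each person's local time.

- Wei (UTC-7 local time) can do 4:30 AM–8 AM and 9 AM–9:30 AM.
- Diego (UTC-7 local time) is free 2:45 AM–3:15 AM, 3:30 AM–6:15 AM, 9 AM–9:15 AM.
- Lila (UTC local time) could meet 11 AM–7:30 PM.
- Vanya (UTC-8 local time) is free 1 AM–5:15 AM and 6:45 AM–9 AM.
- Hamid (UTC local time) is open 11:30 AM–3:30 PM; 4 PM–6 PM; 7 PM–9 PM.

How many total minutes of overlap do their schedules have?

Wei in UTC: 11:30-15:00, 16:00-16:30 (add 7h to convert from UTC-7).
Diego in UTC: 09:45-10:15, 10:30-13:15, 16:00-16:15 (add 7h to convert from UTC-7).
Lila in UTC: 11:00-19:30.
Vanya in UTC: 09:00-13:15, 14:45-17:00 (add 8h to convert from UTC-8).
Hamid in UTC: 11:30-15:30, 16:00-18:00, 19:00-21:00.
Wei ∩ Diego: 11:30-13:15, 16:00-16:15.
Wei ∩ Diego ∩ Lila: 11:30-13:15, 16:00-16:15.
Wei ∩ Diego ∩ Lila ∩ Vanya: 11:30-13:15, 16:00-16:15.
Wei ∩ Diego ∩ Lila ∩ Vanya ∩ Hamid: 11:30-13:15, 16:00-16:15.
Summing the common windows: 105 + 15 = 120 minutes.

120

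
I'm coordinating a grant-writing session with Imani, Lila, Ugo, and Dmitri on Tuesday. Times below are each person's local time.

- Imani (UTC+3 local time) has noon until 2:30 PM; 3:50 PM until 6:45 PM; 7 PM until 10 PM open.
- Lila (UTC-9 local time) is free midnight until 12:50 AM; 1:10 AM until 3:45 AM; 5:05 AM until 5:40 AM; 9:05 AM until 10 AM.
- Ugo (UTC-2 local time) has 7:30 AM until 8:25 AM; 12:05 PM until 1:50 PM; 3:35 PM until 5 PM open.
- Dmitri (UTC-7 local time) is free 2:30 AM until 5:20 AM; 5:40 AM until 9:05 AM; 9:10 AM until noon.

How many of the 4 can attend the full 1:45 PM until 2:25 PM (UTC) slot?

2

Imani in UTC: 09:00-11:30, 12:50-15:45, 16:00-19:00 (subtract 3h to convert from UTC+3).
Lila in UTC: 09:00-09:50, 10:10-12:45, 14:05-14:40, 18:05-19:00 (add 9h to convert from UTC-9).
Ugo in UTC: 09:30-10:25, 14:05-15:50, 17:35-19:00 (add 2h to convert from UTC-2).
Dmitri in UTC: 09:30-12:20, 12:40-16:05, 16:10-19:00 (add 7h to convert from UTC-7).
Imani and Dmitri can make the full 13:45-14:25 slot — that's 2.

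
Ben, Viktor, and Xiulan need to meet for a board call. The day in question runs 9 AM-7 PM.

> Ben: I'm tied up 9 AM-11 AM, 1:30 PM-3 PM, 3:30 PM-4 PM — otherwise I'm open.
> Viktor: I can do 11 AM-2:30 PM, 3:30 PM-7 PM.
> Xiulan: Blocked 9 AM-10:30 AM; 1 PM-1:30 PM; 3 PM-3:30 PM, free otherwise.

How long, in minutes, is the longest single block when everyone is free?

Ben free: 11:00-13:30, 15:00-15:30, 16:00-19:00 (invert busy blocks within the working day).
Viktor free: 11:00-14:30, 15:30-19:00.
Xiulan free: 10:30-13:00, 13:30-15:00, 15:30-19:00 (invert busy blocks within the working day).
Ben ∩ Viktor: 11:00-13:30, 16:00-19:00.
Ben ∩ Viktor ∩ Xiulan: 11:00-13:00, 16:00-19:00.
Those are the intersection windows.
The longest is 16:00-19:00 at 180 minutes.

180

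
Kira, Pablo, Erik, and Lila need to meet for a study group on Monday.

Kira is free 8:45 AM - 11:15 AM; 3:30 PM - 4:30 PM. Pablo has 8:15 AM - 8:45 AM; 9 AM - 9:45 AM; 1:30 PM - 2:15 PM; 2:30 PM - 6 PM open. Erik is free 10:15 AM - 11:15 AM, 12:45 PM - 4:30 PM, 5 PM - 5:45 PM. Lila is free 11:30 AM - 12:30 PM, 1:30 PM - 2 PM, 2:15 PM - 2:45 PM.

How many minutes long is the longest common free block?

Kira ∩ Pablo: 09:00-09:45, 15:30-16:30.
Kira ∩ Pablo ∩ Erik: 15:30-16:30.
Kira ∩ Pablo ∩ Erik ∩ Lila: ∅.
There is no time when everyone is free.
No common window exists, so the longest block is 0 minutes.

0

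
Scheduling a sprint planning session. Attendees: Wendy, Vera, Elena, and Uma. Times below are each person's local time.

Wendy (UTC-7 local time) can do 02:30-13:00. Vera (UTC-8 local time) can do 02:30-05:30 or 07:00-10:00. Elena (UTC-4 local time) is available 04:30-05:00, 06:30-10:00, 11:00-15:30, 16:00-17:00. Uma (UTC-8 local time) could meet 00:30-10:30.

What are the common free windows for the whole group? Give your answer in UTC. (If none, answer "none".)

10:30-13:30, 15:00-18:00

Wendy in UTC: 09:30-20:00 (add 7h to convert from UTC-7).
Vera in UTC: 10:30-13:30, 15:00-18:00 (add 8h to convert from UTC-8).
Elena in UTC: 08:30-09:00, 10:30-14:00, 15:00-19:30, 20:00-21:00 (add 4h to convert from UTC-4).
Uma in UTC: 08:30-18:30 (add 8h to convert from UTC-8).
Wendy ∩ Vera: 10:30-13:30, 15:00-18:00.
Wendy ∩ Vera ∩ Elena: 10:30-13:30, 15:00-18:00.
Wendy ∩ Vera ∩ Elena ∩ Uma: 10:30-13:30, 15:00-18:00.
Those are the intersection windows.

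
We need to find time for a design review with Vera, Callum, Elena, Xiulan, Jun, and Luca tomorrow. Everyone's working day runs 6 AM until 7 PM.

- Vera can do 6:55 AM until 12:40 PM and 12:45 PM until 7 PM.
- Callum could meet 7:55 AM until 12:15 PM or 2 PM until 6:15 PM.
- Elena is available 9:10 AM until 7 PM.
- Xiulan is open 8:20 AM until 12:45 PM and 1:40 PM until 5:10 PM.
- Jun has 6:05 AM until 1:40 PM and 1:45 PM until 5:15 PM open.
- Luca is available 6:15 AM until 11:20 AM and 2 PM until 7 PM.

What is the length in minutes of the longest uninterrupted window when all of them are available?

190

Vera ∩ Callum: 07:55-12:15, 14:00-18:15.
Vera ∩ Callum ∩ Elena: 09:10-12:15, 14:00-18:15.
Vera ∩ Callum ∩ Elena ∩ Xiulan: 09:10-12:15, 14:00-17:10.
Vera ∩ Callum ∩ Elena ∩ Xiulan ∩ Jun: 09:10-12:15, 14:00-17:10.
Vera ∩ Callum ∩ Elena ∩ Xiulan ∩ Jun ∩ Luca: 09:10-11:20, 14:00-17:10.
The longest is 14:00-17:10 at 190 minutes.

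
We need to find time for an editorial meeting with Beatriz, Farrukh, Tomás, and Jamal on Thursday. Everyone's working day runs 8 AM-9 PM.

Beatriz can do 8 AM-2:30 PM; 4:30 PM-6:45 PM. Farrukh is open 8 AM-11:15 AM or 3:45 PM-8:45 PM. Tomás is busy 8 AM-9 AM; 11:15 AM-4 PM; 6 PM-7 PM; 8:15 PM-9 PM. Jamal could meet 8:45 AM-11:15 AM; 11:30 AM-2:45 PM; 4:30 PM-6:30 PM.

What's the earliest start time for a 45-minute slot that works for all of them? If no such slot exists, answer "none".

09:00

Beatriz free: 08:00-14:30, 16:30-18:45.
Farrukh free: 08:00-11:15, 15:45-20:45.
Tomás free: 09:00-11:15, 16:00-18:00, 19:00-20:15 (invert busy blocks within the working day).
Jamal free: 08:45-11:15, 11:30-14:45, 16:30-18:30.
Beatriz ∩ Farrukh: 08:00-11:15, 16:30-18:45.
Beatriz ∩ Farrukh ∩ Tomás: 09:00-11:15, 16:30-18:00.
Beatriz ∩ Farrukh ∩ Tomás ∩ Jamal: 09:00-11:15, 16:30-18:00.
So the common availability across everyone is 09:00-11:15, 16:30-18:00.
The first common window of at least 45 minutes is 09:00-11:15, so the earliest start is 09:00.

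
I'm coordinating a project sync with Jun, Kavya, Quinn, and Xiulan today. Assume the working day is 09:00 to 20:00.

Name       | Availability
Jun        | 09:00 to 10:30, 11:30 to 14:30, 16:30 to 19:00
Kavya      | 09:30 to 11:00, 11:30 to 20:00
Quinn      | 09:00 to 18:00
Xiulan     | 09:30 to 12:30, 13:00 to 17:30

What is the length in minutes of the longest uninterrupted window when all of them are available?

Jun ∩ Kavya: 09:30-10:30, 11:30-14:30, 16:30-19:00.
Jun ∩ Kavya ∩ Quinn: 09:30-10:30, 11:30-14:30, 16:30-18:00.
Jun ∩ Kavya ∩ Quinn ∩ Xiulan: 09:30-10:30, 11:30-12:30, 13:00-14:30, 16:30-17:30.
Those are the intersection windows.
The longest is 13:00-14:30 at 90 minutes.

90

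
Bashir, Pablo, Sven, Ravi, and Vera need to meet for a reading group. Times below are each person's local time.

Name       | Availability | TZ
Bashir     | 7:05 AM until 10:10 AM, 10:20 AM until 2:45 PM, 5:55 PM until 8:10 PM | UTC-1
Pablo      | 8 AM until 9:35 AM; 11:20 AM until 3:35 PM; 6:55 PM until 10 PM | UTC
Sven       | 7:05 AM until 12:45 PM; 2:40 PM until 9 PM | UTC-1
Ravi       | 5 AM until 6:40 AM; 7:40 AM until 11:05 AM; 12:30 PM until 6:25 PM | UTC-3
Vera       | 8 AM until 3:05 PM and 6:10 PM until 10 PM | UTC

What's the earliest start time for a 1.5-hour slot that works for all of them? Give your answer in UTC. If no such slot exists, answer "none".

08:05

Bashir in UTC: 08:05-11:10, 11:20-15:45, 18:55-21:10 (add 1h to convert from UTC-1).
Pablo in UTC: 08:00-09:35, 11:20-15:35, 18:55-22:00.
Sven in UTC: 08:05-13:45, 15:40-22:00 (add 1h to convert from UTC-1).
Ravi in UTC: 08:00-09:40, 10:40-14:05, 15:30-21:25 (add 3h to convert from UTC-3).
Vera in UTC: 08:00-15:05, 18:10-22:00.
Bashir ∩ Pablo: 08:05-09:35, 11:20-15:35, 18:55-21:10.
Bashir ∩ Pablo ∩ Sven: 08:05-09:35, 11:20-13:45, 18:55-21:10.
Bashir ∩ Pablo ∩ Sven ∩ Ravi: 08:05-09:35, 11:20-13:45, 18:55-21:10.
Bashir ∩ Pablo ∩ Sven ∩ Ravi ∩ Vera: 08:05-09:35, 11:20-13:45, 18:55-21:10.
Those are the intersection windows.
The first common window of at least 90 minutes is 08:05-09:35, so the earliest start is 08:05.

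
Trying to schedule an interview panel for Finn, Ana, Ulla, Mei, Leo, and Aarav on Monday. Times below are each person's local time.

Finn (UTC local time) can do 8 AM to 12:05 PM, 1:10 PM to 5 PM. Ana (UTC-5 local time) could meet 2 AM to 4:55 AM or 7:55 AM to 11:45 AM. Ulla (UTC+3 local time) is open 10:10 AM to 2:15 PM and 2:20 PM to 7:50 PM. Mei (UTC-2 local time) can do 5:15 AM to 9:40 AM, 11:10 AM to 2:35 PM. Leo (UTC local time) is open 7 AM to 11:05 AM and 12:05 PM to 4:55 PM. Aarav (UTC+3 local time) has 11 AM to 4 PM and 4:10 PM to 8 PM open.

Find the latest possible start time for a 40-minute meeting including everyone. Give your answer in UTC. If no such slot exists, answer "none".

Finn in UTC: 08:00-12:05, 13:10-17:00.
Ana in UTC: 07:00-09:55, 12:55-16:45 (add 5h to convert from UTC-5).
Ulla in UTC: 07:10-11:15, 11:20-16:50 (subtract 3h to convert from UTC+3).
Mei in UTC: 07:15-11:40, 13:10-16:35 (add 2h to convert from UTC-2).
Leo in UTC: 07:00-11:05, 12:05-16:55.
Aarav in UTC: 08:00-13:00, 13:10-17:00 (subtract 3h to convert from UTC+3).
Finn ∩ Ana: 08:00-09:55, 13:10-16:45.
Finn ∩ Ana ∩ Ulla: 08:00-09:55, 13:10-16:45.
Finn ∩ Ana ∩ Ulla ∩ Mei: 08:00-09:55, 13:10-16:35.
Finn ∩ Ana ∩ Ulla ∩ Mei ∩ Leo: 08:00-09:55, 13:10-16:35.
Finn ∩ Ana ∩ Ulla ∩ Mei ∩ Leo ∩ Aarav: 08:00-09:55, 13:10-16:35.
The last common window of at least 40 minutes is 13:10-16:35; a 40-minute meeting can start as late as 15:55 and still end by 16:35.

15:55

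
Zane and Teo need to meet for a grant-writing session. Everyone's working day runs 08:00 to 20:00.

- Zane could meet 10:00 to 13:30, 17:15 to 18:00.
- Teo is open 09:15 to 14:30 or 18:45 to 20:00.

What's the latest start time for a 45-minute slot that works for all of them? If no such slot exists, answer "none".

Zane ∩ Teo: 10:00-13:30.
So the common availability across everyone is 10:00-13:30.
The last common window of at least 45 minutes is 10:00-13:30; a 45-minute meeting can start as late as 12:45 and still end by 13:30.

12:45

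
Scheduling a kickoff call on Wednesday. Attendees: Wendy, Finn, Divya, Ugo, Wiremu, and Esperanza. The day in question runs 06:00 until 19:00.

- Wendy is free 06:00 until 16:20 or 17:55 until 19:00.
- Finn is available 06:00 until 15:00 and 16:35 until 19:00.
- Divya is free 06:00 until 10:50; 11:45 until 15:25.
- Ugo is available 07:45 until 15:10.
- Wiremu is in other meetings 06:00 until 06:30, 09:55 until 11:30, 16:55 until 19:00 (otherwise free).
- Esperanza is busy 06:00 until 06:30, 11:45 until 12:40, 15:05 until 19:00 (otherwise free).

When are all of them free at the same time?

07:45-09:55, 12:40-15:00

Wendy free: 06:00-16:20, 17:55-19:00.
Finn free: 06:00-15:00, 16:35-19:00.
Divya free: 06:00-10:50, 11:45-15:25.
Ugo free: 07:45-15:10.
Wiremu free: 06:30-09:55, 11:30-16:55 (invert busy blocks within the working day).
Esperanza free: 06:30-11:45, 12:40-15:05 (invert busy blocks within the working day).
Wendy ∩ Finn: 06:00-15:00, 17:55-19:00.
Wendy ∩ Finn ∩ Divya: 06:00-10:50, 11:45-15:00.
Wendy ∩ Finn ∩ Divya ∩ Ugo: 07:45-10:50, 11:45-15:00.
Wendy ∩ Finn ∩ Divya ∩ Ugo ∩ Wiremu: 07:45-09:55, 11:45-15:00.
Wendy ∩ Finn ∩ Divya ∩ Ugo ∩ Wiremu ∩ Esperanza: 07:45-09:55, 12:40-15:00.
Those are the intersection windows.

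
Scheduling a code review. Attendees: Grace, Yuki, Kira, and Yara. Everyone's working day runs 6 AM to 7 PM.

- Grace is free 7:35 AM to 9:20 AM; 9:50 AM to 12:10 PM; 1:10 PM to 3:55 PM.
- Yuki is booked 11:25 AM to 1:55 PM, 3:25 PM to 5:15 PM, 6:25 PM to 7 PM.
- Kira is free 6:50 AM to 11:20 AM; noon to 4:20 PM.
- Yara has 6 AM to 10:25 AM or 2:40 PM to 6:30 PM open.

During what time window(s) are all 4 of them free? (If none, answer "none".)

07:35-09:20, 09:50-10:25, 14:40-15:25

Grace free: 07:35-09:20, 09:50-12:10, 13:10-15:55.
Yuki free: 06:00-11:25, 13:55-15:25, 17:15-18:25 (invert busy blocks within the working day).
Kira free: 06:50-11:20, 12:00-16:20.
Yara free: 06:00-10:25, 14:40-18:30.
Grace ∩ Yuki: 07:35-09:20, 09:50-11:25, 13:55-15:25.
Grace ∩ Yuki ∩ Kira: 07:35-09:20, 09:50-11:20, 13:55-15:25.
Grace ∩ Yuki ∩ Kira ∩ Yara: 07:35-09:20, 09:50-10:25, 14:40-15:25.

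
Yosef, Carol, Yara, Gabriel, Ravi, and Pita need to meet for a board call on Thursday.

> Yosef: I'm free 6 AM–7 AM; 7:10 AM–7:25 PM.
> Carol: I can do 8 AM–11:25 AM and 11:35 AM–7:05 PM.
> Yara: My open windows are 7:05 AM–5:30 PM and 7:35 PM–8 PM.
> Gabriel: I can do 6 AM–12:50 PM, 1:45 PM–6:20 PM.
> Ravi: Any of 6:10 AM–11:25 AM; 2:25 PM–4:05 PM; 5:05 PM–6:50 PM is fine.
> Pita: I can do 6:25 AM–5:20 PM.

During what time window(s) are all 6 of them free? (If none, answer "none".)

08:00-11:25, 14:25-16:05, 17:05-17:20

Yosef ∩ Carol: 08:00-11:25, 11:35-19:05.
Yosef ∩ Carol ∩ Yara: 08:00-11:25, 11:35-17:30.
Yosef ∩ Carol ∩ Yara ∩ Gabriel: 08:00-11:25, 11:35-12:50, 13:45-17:30.
Yosef ∩ Carol ∩ Yara ∩ Gabriel ∩ Ravi: 08:00-11:25, 14:25-16:05, 17:05-17:30.
Yosef ∩ Carol ∩ Yara ∩ Gabriel ∩ Ravi ∩ Pita: 08:00-11:25, 14:25-16:05, 17:05-17:20.
So the common availability across everyone is 08:00-11:25, 14:25-16:05, 17:05-17:20.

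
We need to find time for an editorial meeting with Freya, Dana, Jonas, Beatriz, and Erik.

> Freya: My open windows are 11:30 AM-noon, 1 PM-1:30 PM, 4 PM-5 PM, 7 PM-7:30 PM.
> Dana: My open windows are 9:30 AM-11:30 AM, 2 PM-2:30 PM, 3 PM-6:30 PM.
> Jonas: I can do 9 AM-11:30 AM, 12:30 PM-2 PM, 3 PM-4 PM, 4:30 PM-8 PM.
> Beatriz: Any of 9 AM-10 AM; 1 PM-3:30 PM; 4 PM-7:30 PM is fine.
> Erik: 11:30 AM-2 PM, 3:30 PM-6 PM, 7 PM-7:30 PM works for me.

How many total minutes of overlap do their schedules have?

Freya ∩ Dana: 16:00-17:00.
Freya ∩ Dana ∩ Jonas: 16:30-17:00.
Freya ∩ Dana ∩ Jonas ∩ Beatriz: 16:30-17:00.
Freya ∩ Dana ∩ Jonas ∩ Beatriz ∩ Erik: 16:30-17:00.
Those are the intersection windows.
That's a single block of 30 minutes.

30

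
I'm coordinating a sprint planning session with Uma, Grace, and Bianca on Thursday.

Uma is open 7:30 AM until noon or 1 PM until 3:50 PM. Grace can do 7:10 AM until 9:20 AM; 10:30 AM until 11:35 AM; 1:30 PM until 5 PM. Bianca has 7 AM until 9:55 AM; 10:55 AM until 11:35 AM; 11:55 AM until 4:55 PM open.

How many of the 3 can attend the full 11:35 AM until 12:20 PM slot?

nobody can make the full 11:35-12:20 slot — that's 0.

0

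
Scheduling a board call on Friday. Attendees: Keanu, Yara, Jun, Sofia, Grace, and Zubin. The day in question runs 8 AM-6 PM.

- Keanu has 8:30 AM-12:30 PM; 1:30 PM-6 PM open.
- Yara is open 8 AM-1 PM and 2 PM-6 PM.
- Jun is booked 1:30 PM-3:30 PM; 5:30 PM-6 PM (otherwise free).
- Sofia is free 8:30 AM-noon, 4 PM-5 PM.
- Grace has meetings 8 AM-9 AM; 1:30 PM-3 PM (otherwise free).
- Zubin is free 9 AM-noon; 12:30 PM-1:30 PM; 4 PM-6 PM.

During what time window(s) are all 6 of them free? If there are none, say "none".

Keanu free: 08:30-12:30, 13:30-18:00.
Yara free: 08:00-13:00, 14:00-18:00.
Jun free: 08:00-13:30, 15:30-17:30 (invert busy blocks within the working day).
Sofia free: 08:30-12:00, 16:00-17:00.
Grace free: 09:00-13:30, 15:00-18:00 (invert busy blocks within the working day).
Zubin free: 09:00-12:00, 12:30-13:30, 16:00-18:00.
Keanu ∩ Yara: 08:30-12:30, 14:00-18:00.
Keanu ∩ Yara ∩ Jun: 08:30-12:30, 15:30-17:30.
Keanu ∩ Yara ∩ Jun ∩ Sofia: 08:30-12:00, 16:00-17:00.
Keanu ∩ Yara ∩ Jun ∩ Sofia ∩ Grace: 09:00-12:00, 16:00-17:00.
Keanu ∩ Yara ∩ Jun ∩ Sofia ∩ Grace ∩ Zubin: 09:00-12:00, 16:00-17:00.

09:00-12:00, 16:00-17:00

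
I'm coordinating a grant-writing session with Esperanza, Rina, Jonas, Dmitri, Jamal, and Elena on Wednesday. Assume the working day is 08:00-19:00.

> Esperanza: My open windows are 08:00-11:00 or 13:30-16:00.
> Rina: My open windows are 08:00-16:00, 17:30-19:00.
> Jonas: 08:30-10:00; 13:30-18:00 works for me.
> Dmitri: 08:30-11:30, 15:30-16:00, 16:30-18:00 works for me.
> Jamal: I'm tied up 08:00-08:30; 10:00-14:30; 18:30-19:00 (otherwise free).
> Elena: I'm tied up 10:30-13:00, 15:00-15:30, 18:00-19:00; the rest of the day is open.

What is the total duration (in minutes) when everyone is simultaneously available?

120

Esperanza free: 08:00-11:00, 13:30-16:00.
Rina free: 08:00-16:00, 17:30-19:00.
Jonas free: 08:30-10:00, 13:30-18:00.
Dmitri free: 08:30-11:30, 15:30-16:00, 16:30-18:00.
Jamal free: 08:30-10:00, 14:30-18:30 (invert busy blocks within the working day).
Elena free: 08:00-10:30, 13:00-15:00, 15:30-18:00 (invert busy blocks within the working day).
Esperanza ∩ Rina: 08:00-11:00, 13:30-16:00.
Esperanza ∩ Rina ∩ Jonas: 08:30-10:00, 13:30-16:00.
Esperanza ∩ Rina ∩ Jonas ∩ Dmitri: 08:30-10:00, 15:30-16:00.
Esperanza ∩ Rina ∩ Jonas ∩ Dmitri ∩ Jamal: 08:30-10:00, 15:30-16:00.
Esperanza ∩ Rina ∩ Jonas ∩ Dmitri ∩ Jamal ∩ Elena: 08:30-10:00, 15:30-16:00.
Those are the intersection windows.
Summing the common windows: 90 + 30 = 120 minutes.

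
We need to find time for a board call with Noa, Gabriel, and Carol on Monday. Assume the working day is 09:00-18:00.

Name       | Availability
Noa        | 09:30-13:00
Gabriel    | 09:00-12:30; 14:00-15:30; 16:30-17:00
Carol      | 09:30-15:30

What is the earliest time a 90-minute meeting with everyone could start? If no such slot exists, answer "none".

Noa ∩ Gabriel: 09:30-12:30.
Noa ∩ Gabriel ∩ Carol: 09:30-12:30.
The first common window of at least 90 minutes is 09:30-12:30, so the earliest start is 09:30.

09:30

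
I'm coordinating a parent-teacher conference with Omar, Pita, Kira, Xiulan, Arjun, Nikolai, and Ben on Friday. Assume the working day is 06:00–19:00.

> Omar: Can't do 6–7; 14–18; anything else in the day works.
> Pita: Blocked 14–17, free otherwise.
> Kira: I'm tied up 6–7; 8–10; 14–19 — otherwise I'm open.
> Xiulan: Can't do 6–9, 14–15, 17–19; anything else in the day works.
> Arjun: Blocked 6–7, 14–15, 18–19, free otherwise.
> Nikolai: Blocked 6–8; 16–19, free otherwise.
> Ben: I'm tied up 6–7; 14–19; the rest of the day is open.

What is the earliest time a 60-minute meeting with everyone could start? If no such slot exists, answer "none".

Omar free: 07:00-14:00, 18:00-19:00 (invert busy blocks within the working day).
Pita free: 06:00-14:00, 17:00-19:00 (invert busy blocks within the working day).
Kira free: 07:00-08:00, 10:00-14:00 (invert busy blocks within the working day).
Xiulan free: 09:00-14:00, 15:00-17:00 (invert busy blocks within the working day).
Arjun free: 07:00-14:00, 15:00-18:00 (invert busy blocks within the working day).
Nikolai free: 08:00-16:00 (invert busy blocks within the working day).
Ben free: 07:00-14:00 (invert busy blocks within the working day).
Omar ∩ Pita: 07:00-14:00, 18:00-19:00.
Omar ∩ Pita ∩ Kira: 07:00-08:00, 10:00-14:00.
Omar ∩ Pita ∩ Kira ∩ Xiulan: 10:00-14:00.
Omar ∩ Pita ∩ Kira ∩ Xiulan ∩ Arjun: 10:00-14:00.
Omar ∩ Pita ∩ Kira ∩ Xiulan ∩ Arjun ∩ Nikolai: 10:00-14:00.
Omar ∩ Pita ∩ Kira ∩ Xiulan ∩ Arjun ∩ Nikolai ∩ Ben: 10:00-14:00.
Those are the intersection windows.
The first common window of at least 60 minutes is 10:00-14:00, so the earliest start is 10:00.

10:00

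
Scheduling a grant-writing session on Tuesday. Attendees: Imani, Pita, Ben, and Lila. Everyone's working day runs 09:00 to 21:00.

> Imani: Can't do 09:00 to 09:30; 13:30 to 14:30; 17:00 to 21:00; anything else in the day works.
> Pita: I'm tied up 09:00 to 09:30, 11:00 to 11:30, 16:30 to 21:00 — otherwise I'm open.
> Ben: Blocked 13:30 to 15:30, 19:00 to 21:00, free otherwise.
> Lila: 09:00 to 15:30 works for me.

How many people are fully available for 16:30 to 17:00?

2

Imani free: 09:30-13:30, 14:30-17:00 (invert busy blocks within the working day).
Pita free: 09:30-11:00, 11:30-16:30 (invert busy blocks within the working day).
Ben free: 09:00-13:30, 15:30-19:00 (invert busy blocks within the working day).
Lila free: 09:00-15:30.
Imani and Ben can make the full 16:30-17:00 slot — that's 2.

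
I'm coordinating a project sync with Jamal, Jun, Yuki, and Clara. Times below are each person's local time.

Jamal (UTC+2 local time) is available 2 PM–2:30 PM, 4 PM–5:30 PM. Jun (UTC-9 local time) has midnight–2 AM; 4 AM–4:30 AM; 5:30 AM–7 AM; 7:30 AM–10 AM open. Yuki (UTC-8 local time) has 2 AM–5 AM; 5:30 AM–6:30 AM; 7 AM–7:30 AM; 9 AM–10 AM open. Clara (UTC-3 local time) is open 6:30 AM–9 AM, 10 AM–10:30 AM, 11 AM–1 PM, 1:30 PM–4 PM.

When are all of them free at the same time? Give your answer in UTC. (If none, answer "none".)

Jamal in UTC: 12:00-12:30, 14:00-15:30 (subtract 2h to convert from UTC+2).
Jun in UTC: 09:00-11:00, 13:00-13:30, 14:30-16:00, 16:30-19:00 (add 9h to convert from UTC-9).
Yuki in UTC: 10:00-13:00, 13:30-14:30, 15:00-15:30, 17:00-18:00 (add 8h to convert from UTC-8).
Clara in UTC: 09:30-12:00, 13:00-13:30, 14:00-16:00, 16:30-19:00 (add 3h to convert from UTC-3).
Jamal ∩ Jun: 14:30-15:30.
Jamal ∩ Jun ∩ Yuki: 15:00-15:30.
Jamal ∩ Jun ∩ Yuki ∩ Clara: 15:00-15:30.
So the common availability across everyone is 15:00-15:30.

15:00-15:30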